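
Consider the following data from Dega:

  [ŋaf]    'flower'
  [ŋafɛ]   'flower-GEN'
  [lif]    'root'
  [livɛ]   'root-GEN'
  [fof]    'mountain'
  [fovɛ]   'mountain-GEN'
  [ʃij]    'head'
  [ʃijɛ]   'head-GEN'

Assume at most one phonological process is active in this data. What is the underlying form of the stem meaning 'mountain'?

'mountain' shows [f] ~ [v] at the end of the stem ([fof] vs [fovɛ]).
Compare 'flower', with invariant [f] in [ŋaf] and [ŋafɛ]: an analysis with underlying /f/ and a rule producing [v] before the GEN suffix would wrongly predict alternation here too.
The underlying segment must be /v/; voiced obstruents become voiceless word-finally, yielding [f] there.

/fov/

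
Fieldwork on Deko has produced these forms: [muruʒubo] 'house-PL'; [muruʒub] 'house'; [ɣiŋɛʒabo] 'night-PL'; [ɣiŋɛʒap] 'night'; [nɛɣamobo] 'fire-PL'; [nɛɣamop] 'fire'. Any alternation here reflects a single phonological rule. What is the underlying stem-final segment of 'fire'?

/p/

The root 'fire' surfaces as [nɛɣamobo] and [nɛɣamop], with a stem-final [b] ~ [p] alternation.
If /b/ were underlying and a rule turned it into [p] in isolation, 'house' would also alternate; but it has [b] in both [muruʒubo] and [muruʒub].
Therefore /p/ is basic and [b] is derived by intervocalic voicing (voiceless stops become voiced between vowels).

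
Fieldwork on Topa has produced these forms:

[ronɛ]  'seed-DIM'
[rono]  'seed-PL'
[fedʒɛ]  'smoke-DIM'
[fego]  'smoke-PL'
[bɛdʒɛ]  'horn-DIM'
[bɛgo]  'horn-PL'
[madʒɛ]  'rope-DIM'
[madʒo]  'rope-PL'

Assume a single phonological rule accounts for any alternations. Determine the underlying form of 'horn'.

/bɛg/

'horn' shows [dʒ] ~ [g] at the end of the stem ([bɛdʒɛ] vs [bɛgo]).
But 'rope' keeps [dʒ] in both environments ([madʒɛ], [madʒo]), so there is no rule changing /dʒ/ to [g] before the PL suffix.
Therefore /g/ is basic and [dʒ] is derived by palatalization before a front vowel (/g/ becomes palato-alveolar [dʒ] before a front vowel).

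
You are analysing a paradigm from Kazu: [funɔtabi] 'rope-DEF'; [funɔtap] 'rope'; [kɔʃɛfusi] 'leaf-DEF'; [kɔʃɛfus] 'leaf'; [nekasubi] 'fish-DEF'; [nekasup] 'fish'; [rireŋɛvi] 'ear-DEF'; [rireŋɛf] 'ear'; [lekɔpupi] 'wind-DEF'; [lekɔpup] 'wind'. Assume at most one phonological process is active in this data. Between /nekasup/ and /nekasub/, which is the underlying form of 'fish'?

/nekasub/

'fish' shows [b] ~ [p] at the end of the stem ([nekasubi] vs [nekasup]).
Compare 'wind', with invariant [p] in [lekɔpupi] and [lekɔpup]: an analysis with underlying /p/ and a rule producing [b] before the DEF suffix would wrongly predict alternation here too.
So /b/ is underlying, and a rule of word-final obstruent devoicing — voiced obstruents become voiceless word-finally — gives [p].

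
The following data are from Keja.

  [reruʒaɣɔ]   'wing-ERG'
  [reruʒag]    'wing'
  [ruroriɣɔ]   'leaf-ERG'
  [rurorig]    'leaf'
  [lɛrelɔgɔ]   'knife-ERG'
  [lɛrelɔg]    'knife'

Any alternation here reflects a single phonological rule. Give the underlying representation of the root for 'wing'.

'wing' shows [ɣ] ~ [g] at the end of the stem ([reruʒaɣɔ] vs [reruʒag]).
Compare 'knife', with invariant [g] in [lɛrelɔgɔ] and [lɛrelɔg]: an analysis with underlying /g/ and a rule producing [ɣ] before the ERG suffix would wrongly predict alternation here too.
Therefore /ɣ/ is basic and [g] is derived by word-final hardening (voiced fricatives become stops word-finally).
The underlying form of 'wing' is therefore /reruʒaɣ/.

/reruʒaɣ/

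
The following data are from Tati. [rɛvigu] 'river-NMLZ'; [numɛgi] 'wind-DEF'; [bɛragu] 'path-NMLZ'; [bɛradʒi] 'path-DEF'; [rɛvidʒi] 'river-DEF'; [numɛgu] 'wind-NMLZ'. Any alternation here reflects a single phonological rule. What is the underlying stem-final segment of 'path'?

/dʒ/

'path' shows [dʒ] ~ [g] at the end of the stem ([bɛradʒi] vs [bɛragu]).
If /g/ were underlying and a rule turned it into [dʒ] before the DEF suffix, 'wind' would also alternate; but it has [g] in both [numɛgi] and [numɛgu].
So /dʒ/ is underlying, and a rule of depalatalization — palato-alveolar /dʒ/ becomes [g] when no front vowel follows — gives [g].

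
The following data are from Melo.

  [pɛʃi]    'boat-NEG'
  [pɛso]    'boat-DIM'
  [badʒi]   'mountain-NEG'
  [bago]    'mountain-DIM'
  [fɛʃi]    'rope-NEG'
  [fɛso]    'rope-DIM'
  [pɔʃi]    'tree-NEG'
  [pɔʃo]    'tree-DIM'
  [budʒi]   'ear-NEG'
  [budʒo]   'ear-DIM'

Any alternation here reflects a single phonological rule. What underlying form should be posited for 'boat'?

/pɛs/

The root 'boat' surfaces as [pɛʃi] and [pɛso], with a stem-final [ʃ] ~ [s] alternation.
The stem 'tree' ([pɔʃi], [pɔʃo]) shows [ʃ] unchanged in both environments, so [ʃ] cannot be basic with [s] derived before the DIM suffix.
Therefore /s/ is basic and [ʃ] is derived by palatalization before a front vowel (/g/ and /s/ become palato-alveolar [dʒ] and [ʃ] before a front vowel).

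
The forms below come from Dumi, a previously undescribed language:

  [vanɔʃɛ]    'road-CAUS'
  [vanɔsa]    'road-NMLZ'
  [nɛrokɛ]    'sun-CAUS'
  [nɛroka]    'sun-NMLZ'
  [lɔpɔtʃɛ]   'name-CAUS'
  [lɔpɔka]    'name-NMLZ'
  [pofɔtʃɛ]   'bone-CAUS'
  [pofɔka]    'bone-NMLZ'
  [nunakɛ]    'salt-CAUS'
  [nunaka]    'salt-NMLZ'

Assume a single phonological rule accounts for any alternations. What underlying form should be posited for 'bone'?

/pofɔtʃ/

The stem for 'bone' ends in [tʃ] in [pofɔtʃɛ] but [k] in [pofɔka].
Compare 'sun', with invariant [k] in [nɛrokɛ] and [nɛroka]: an analysis with underlying /k/ and a rule producing [tʃ] before the CAUS suffix would wrongly predict alternation here too.
So /tʃ/ is underlying, and a rule of depalatalization — palato-alveolar /tʃ/ and /ʃ/ become [k] and [s] when no front vowel follows — gives [k].
So 'bone' = /pofɔtʃ/.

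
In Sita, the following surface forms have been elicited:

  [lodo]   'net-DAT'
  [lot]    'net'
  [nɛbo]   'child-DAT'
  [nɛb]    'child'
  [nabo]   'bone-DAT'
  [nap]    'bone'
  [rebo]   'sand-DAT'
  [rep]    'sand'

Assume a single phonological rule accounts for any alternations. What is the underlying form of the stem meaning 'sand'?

The root 'sand' surfaces as [rebo] and [rep], with a stem-final [b] ~ [p] alternation.
But 'child' keeps [b] in both environments ([nɛbo], [nɛb]), so there is no rule changing /b/ to [p] in isolation.
The underlying segment must be /p/; voiceless stops become voiced between vowels, yielding [b] there.
So 'sand' = /rep/.

/rep/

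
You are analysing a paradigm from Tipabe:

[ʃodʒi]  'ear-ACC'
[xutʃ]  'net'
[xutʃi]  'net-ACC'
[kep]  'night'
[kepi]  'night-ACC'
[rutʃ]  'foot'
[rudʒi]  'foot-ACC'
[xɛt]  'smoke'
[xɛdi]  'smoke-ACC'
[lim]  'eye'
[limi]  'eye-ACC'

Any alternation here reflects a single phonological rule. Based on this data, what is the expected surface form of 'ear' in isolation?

[ʃotʃ]

The root 'foot' surfaces as [rutʃ] and [rudʒi], with a stem-final [tʃ] ~ [dʒ] alternation.
The stem 'net' ([xutʃ], [xutʃi]) shows [tʃ] unchanged in both environments, so [tʃ] cannot be basic with [dʒ] derived before the ACC suffix.
The alternation reflects word-final obstruent devoicing: voiced obstruents become voiceless word-finally. /dʒ/ is underlying.
From [ʃodʒi] the stem 'ear' is /ʃodʒ/; word-finally this yields [ʃotʃ].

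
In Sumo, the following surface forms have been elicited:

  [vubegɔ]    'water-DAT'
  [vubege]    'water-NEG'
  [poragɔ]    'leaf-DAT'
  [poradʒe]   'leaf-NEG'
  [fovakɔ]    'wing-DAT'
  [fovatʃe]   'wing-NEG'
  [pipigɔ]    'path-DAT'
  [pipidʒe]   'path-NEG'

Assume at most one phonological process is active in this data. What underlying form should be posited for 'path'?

In [pipigɔ] and [pipidʒe] the final segment of 'path' alternates: [g] ~ [dʒ].
But 'water' keeps [g] in both environments ([vubegɔ], [vubege]), so there is no rule changing /g/ to [dʒ] before the NEG suffix.
Therefore /dʒ/ is basic and [g] is derived by depalatalization (palato-alveolar /tʃ/ and /dʒ/ become [k] and [g] when no front vowel follows).

/pipidʒ/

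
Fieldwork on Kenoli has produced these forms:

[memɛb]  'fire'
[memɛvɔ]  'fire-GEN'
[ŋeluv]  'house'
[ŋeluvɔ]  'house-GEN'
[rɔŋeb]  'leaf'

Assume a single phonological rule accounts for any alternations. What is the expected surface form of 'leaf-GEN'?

[rɔŋevɔ]

'fire' shows [b] ~ [v] at the end of the stem ([memɛb] vs [memɛvɔ]).
But 'house' keeps [v] in both environments ([ŋeluv], [ŋeluvɔ]), so there is no rule changing /v/ to [b] in isolation.
So /b/ is underlying, and a rule of intervocalic spirantization — voiced stops become fricatives between vowels — gives [v].
From [rɔŋeb] the stem 'leaf' is /rɔŋeb/; between vowels this yields [rɔŋevɔ].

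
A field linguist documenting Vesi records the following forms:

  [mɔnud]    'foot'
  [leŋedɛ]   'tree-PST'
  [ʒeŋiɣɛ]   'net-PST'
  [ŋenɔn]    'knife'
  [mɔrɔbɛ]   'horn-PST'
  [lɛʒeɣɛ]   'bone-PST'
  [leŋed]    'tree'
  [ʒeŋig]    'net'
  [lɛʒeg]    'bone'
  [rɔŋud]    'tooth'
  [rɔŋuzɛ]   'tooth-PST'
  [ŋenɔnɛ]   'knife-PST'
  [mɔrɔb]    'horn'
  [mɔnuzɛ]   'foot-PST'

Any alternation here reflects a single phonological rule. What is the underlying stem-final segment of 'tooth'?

'tooth' shows [d] ~ [z] at the end of the stem ([rɔŋud] vs [rɔŋuzɛ]).
Compare 'tree', with invariant [d] in [leŋed] and [leŋedɛ]: an analysis with underlying /d/ and a rule producing [z] before the PST suffix would wrongly predict alternation here too.
The alternation reflects word-final hardening: voiced fricatives become stops word-finally. /z/ is underlying.

/z/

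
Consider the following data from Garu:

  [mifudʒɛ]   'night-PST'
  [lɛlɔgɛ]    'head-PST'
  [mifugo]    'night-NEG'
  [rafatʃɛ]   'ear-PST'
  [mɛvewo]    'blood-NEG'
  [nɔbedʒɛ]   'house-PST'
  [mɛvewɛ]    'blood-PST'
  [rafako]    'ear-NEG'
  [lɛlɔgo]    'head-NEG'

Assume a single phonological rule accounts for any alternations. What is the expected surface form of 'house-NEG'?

'night' shows [g] ~ [dʒ] at the end of the stem ([mifugo] vs [mifudʒɛ]).
Compare 'head', with invariant [g] in [lɛlɔgo] and [lɛlɔgɛ]: an analysis with underlying /g/ and a rule producing [dʒ] before the PST suffix would wrongly predict alternation here too.
So /dʒ/ is underlying, and a rule of depalatalization — palato-alveolar /tʃ/ and /dʒ/ become [k] and [g] when no front vowel follows — gives [g].
The one attested form of 'house', [nɔbedʒɛ], shows underlying /nɔbedʒ/. Applying the same rule when no front vowel follows gives [nɔbego].

[nɔbego]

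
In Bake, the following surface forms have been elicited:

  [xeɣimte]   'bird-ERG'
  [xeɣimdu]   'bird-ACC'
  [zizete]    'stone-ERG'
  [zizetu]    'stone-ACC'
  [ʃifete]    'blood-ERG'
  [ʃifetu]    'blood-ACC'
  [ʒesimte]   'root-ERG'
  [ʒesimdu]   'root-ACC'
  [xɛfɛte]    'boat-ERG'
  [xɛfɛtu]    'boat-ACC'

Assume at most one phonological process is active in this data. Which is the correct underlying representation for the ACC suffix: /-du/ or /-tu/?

/-du/

The ACC suffix surfaces as [-du] and [-tu], depending on the final segment of the stem.
The ERG suffix, which begins with [t], is invariant after every stem; so [t] is not altered by any rule here.
So the underlying form is /-du/, and voiced stops become voiceless after a vowel.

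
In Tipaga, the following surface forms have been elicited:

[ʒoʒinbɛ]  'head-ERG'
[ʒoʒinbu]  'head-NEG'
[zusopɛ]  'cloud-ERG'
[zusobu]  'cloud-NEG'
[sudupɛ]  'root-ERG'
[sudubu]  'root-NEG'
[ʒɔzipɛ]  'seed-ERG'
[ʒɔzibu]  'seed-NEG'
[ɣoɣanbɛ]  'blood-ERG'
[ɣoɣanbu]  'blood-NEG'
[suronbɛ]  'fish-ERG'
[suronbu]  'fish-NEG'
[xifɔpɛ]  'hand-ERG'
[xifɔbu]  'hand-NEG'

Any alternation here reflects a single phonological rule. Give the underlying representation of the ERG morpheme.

The ERG morpheme has two allomorphs, [-bɛ] and [-pɛ].
The NEG suffix, which begins with [b], is invariant after every stem; so [b] is not altered by any rule here.
So the underlying form is /-pɛ/, and voiceless stops become voiced after a nasal.

/-pɛ/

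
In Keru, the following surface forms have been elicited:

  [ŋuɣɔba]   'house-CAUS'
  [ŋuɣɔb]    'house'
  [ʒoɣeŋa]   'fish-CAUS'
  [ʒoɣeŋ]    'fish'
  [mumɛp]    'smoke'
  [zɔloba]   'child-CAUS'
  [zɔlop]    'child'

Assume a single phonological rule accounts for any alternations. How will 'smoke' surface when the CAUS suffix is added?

The root 'child' surfaces as [zɔloba] and [zɔlop], with a stem-final [b] ~ [p] alternation.
If /b/ were underlying and a rule turned it into [p] in isolation, 'house' would also alternate; but it has [b] in both [ŋuɣɔba] and [ŋuɣɔb].
The alternation reflects intervocalic voicing: voiceless stops become voiced between vowels. /p/ is underlying.
From [mumɛp] the stem 'smoke' is /mumɛp/; between vowels this yields [mumɛba].

[mumɛba]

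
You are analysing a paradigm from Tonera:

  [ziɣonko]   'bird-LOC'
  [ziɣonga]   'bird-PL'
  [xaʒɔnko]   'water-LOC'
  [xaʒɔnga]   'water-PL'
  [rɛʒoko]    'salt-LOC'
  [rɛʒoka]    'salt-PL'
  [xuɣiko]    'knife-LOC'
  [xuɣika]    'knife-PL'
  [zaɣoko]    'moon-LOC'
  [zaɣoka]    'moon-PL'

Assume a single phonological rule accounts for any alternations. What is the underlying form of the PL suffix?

/-ga/

The PL morpheme has two allomorphs, [-ga] and [-ka].
The LOC suffix, which begins with [k], is invariant after every stem; so [k] is not altered by any rule here.
The PL suffix is therefore /-ga/ underlyingly, with post-vocalic devoicing: voiced stops become voiceless after a vowel.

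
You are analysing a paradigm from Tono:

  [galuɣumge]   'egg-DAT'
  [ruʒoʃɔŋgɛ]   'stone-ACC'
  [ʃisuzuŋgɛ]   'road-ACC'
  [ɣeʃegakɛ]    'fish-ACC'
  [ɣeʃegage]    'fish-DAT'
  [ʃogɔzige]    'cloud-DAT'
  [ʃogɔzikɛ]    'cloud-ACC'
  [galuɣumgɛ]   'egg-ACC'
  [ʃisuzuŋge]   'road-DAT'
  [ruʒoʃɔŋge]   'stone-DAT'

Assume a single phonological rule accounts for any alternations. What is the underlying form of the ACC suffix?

/-kɛ/

The ACC morpheme has two allomorphs, [-gɛ] and [-kɛ].
The DAT suffix, which begins with [g], is invariant after every stem; so [g] is not altered by any rule here.
So the underlying form is /-kɛ/, and voiceless stops become voiced after a nasal.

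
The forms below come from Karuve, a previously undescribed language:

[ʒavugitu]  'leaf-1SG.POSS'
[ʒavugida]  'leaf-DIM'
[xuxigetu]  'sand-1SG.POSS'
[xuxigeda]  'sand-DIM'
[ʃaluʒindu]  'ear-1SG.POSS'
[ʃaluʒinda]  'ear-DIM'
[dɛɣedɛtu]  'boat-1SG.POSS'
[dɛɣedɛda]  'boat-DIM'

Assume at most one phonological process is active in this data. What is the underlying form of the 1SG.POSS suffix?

/-tu/

The 1SG.POSS suffix surfaces as [-du] and [-tu], depending on the final segment of the stem.
By contrast the DIM suffix keeps its initial [d] throughout — that segment must be underlying.
So the underlying form is /-tu/, and voiceless stops become voiced after a nasal.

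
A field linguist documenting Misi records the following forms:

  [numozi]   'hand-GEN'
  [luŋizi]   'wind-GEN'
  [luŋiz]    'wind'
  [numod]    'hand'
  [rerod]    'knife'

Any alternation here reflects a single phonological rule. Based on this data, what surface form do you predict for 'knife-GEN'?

The root 'hand' surfaces as [numozi] and [numod], with a stem-final [z] ~ [d] alternation.
The stem 'wind' ([luŋizi], [luŋiz]) shows [z] unchanged in both environments, so [z] cannot be basic with [d] derived in isolation.
The underlying segment must be /d/; voiced stops become fricatives between vowels, yielding [z] there.
The one attested form of 'knife', [rerod], shows underlying /rerod/. Applying the same rule between vowels gives [rerozi].

[rerozi]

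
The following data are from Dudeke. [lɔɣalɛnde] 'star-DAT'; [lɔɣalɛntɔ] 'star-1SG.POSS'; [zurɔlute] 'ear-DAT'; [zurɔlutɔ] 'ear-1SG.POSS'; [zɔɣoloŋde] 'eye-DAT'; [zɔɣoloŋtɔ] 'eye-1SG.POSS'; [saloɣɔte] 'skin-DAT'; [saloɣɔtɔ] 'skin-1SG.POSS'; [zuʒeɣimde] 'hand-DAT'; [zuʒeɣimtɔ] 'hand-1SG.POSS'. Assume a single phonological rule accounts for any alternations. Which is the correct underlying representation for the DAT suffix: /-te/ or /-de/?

/-de/

The DAT suffix surfaces as [-de] and [-te], depending on the final segment of the stem.
The 1SG.POSS suffix, which begins with [t], is invariant after every stem; so [t] is not altered by any rule here.
The DAT suffix is therefore /-de/ underlyingly, with post-vocalic devoicing: voiced stops become voiceless after a vowel.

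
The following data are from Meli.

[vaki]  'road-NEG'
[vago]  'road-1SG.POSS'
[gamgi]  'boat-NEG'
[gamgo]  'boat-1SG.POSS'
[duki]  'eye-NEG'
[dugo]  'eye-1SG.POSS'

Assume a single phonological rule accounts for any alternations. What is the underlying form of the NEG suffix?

/-ki/

The NEG suffix surfaces as [-gi] and [-ki], depending on the final segment of the stem.
By contrast the 1SG.POSS suffix keeps its initial [g] throughout — that segment must be underlying.
So the underlying form is /-ki/, and voiceless stops become voiced after a nasal.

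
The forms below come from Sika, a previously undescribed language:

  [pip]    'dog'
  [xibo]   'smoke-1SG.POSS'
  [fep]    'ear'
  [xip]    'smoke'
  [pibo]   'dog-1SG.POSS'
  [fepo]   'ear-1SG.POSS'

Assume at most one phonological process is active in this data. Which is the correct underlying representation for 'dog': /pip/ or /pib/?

/pib/

'dog' shows [p] ~ [b] at the end of the stem ([pip] vs [pibo]).
Compare 'ear', with invariant [p] in [fep] and [fepo]: an analysis with underlying /p/ and a rule producing [b] before the 1SG.POSS suffix would wrongly predict alternation here too.
The alternation reflects word-final obstruent devoicing: voiced obstruents become voiceless word-finally. /b/ is underlying.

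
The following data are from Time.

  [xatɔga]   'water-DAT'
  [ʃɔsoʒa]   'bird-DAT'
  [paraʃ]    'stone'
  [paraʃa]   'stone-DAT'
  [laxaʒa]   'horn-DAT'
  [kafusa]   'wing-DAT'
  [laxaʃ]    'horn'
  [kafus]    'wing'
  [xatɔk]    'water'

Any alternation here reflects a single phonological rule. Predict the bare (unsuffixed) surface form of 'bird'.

The root 'horn' surfaces as [laxaʒa] and [laxaʃ], with a stem-final [ʒ] ~ [ʃ] alternation.
The stem 'stone' ([paraʃa], [paraʃ]) shows [ʃ] unchanged in both environments, so [ʃ] cannot be basic with [ʒ] derived before the DAT suffix.
The underlying segment must be /ʒ/; voiced obstruents become voiceless word-finally, yielding [ʃ] there.
The one attested form of 'bird', [ʃɔsoʒa], shows underlying /ʃɔsoʒ/. Applying the same rule word-finally gives [ʃɔsoʃ].

[ʃɔsoʃ]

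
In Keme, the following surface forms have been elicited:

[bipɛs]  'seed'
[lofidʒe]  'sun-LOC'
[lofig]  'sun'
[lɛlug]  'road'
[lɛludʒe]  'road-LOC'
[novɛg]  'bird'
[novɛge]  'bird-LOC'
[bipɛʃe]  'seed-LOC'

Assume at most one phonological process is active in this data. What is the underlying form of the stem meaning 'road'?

The stem for 'road' ends in [g] in [lɛlug] but [dʒ] in [lɛludʒe].
But 'bird' keeps [g] in both environments ([novɛg], [novɛge]), so there is no rule changing /g/ to [dʒ] before the LOC suffix.
The underlying segment must be /dʒ/; palato-alveolar /dʒ/ and /ʃ/ become [g] and [s] when no front vowel follows, yielding [g] there.

/lɛludʒ/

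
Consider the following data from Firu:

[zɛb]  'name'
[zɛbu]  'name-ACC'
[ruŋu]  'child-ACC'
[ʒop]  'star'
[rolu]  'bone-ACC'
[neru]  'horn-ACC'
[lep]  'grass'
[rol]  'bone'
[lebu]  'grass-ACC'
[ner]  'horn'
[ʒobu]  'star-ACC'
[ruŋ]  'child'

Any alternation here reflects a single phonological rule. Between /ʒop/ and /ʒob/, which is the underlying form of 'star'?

/ʒop/

The stem for 'star' ends in [b] in [ʒobu] but [p] in [ʒop].
If /b/ were underlying and a rule turned it into [p] in isolation, 'name' would also alternate; but it has [b] in both [zɛbu] and [zɛb].
So /p/ is underlying, and a rule of intervocalic voicing — voiceless stops become voiced between vowels — gives [b].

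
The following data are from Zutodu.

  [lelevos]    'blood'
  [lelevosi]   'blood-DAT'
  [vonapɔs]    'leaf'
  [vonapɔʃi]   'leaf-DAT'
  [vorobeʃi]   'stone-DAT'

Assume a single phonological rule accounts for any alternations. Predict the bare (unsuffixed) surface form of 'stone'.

The stem for 'leaf' ends in [s] in [vonapɔs] but [ʃ] in [vonapɔʃi].
The stem 'blood' ([lelevos], [lelevosi]) shows [s] unchanged in both environments, so [s] cannot be basic with [ʃ] derived before the DAT suffix.
Therefore /ʃ/ is basic and [s] is derived by depalatalization (palato-alveolar /ʃ/ becomes [s] when no front vowel follows).
From [vorobeʃi] the stem 'stone' is /vorobeʃ/; when no front vowel follows this yields [vorobes].

[vorobes]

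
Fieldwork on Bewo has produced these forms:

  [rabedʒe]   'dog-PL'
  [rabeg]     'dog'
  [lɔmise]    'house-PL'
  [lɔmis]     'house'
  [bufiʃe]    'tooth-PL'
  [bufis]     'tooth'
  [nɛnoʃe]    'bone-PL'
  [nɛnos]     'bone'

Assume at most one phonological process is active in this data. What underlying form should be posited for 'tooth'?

/bufiʃ/

The root 'tooth' surfaces as [bufiʃe] and [bufis], with a stem-final [ʃ] ~ [s] alternation.
The stem 'house' ([lɔmise], [lɔmis]) shows [s] unchanged in both environments, so [s] cannot be basic with [ʃ] derived before the PL suffix.
So /ʃ/ is underlying, and a rule of depalatalization — palato-alveolar /dʒ/ and /ʃ/ become [g] and [s] when no front vowel follows — gives [s].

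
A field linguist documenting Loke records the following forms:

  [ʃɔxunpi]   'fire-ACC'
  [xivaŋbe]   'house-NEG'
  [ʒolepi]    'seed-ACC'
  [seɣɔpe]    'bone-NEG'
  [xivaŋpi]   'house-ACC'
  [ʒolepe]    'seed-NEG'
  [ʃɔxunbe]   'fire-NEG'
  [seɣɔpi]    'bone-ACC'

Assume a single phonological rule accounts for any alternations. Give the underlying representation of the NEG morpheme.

/-be/

The NEG morpheme has two allomorphs, [-be] and [-pe].
The ACC suffix, which begins with [p], is invariant after every stem; so [p] is not altered by any rule here.
So the underlying form is /-be/, and voiced stops become voiceless after a vowel.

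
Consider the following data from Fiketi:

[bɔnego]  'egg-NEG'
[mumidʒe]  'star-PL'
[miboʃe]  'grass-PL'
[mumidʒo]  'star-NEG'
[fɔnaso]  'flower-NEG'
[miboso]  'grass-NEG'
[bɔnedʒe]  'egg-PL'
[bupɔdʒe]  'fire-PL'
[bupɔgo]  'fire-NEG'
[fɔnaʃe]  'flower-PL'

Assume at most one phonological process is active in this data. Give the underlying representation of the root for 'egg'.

'egg' shows [g] ~ [dʒ] at the end of the stem ([bɔnego] vs [bɔnedʒe]).
Compare 'star', with invariant [dʒ] in [mumidʒo] and [mumidʒe]: an analysis with underlying /dʒ/ and a rule producing [g] before the NEG suffix would wrongly predict alternation here too.
The alternation reflects palatalization before a front vowel: /g/ and /s/ become palato-alveolar [dʒ] and [ʃ] before a front vowel. /g/ is underlying.

/bɔneg/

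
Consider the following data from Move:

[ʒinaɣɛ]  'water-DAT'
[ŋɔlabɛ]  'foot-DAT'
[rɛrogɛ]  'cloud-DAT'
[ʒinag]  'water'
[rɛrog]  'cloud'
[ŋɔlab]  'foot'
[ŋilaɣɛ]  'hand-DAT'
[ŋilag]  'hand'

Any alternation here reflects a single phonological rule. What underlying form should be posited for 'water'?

'water' shows [ɣ] ~ [g] at the end of the stem ([ʒinaɣɛ] vs [ʒinag]).
But 'cloud' keeps [g] in both environments ([rɛrogɛ], [rɛrog]), so there is no rule changing /g/ to [ɣ] before the DAT suffix.
Therefore /ɣ/ is basic and [g] is derived by word-final hardening (voiced fricatives become stops word-finally).
So 'water' = /ʒinaɣ/.

/ʒinaɣ/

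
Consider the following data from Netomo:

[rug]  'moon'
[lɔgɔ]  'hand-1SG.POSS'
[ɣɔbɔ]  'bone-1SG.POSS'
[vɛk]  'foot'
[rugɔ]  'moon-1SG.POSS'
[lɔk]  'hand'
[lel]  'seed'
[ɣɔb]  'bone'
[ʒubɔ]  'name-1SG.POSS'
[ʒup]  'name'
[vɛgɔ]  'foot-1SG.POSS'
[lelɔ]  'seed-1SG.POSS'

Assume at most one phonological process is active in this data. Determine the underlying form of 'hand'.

/lɔk/

The stem for 'hand' ends in [k] in [lɔk] but [g] in [lɔgɔ].
If /g/ were underlying and a rule turned it into [k] in isolation, 'moon' would also alternate; but it has [g] in both [rug] and [rugɔ].
The alternation reflects intervocalic voicing: voiceless stops become voiced between vowels. /k/ is underlying.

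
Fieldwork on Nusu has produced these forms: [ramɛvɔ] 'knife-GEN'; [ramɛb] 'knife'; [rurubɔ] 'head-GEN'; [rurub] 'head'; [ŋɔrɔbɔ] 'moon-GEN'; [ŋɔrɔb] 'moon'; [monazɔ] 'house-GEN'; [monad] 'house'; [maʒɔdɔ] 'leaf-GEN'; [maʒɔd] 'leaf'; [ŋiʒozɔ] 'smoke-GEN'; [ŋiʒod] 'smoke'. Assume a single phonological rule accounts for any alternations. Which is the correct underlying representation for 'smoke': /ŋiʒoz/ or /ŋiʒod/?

/ŋiʒoz/

The root 'smoke' surfaces as [ŋiʒozɔ] and [ŋiʒod], with a stem-final [z] ~ [d] alternation.
The stem 'leaf' ([maʒɔdɔ], [maʒɔd]) shows [d] unchanged in both environments, so [d] cannot be basic with [z] derived before the GEN suffix.
Therefore /z/ is basic and [d] is derived by word-final hardening (voiced fricatives become stops word-finally).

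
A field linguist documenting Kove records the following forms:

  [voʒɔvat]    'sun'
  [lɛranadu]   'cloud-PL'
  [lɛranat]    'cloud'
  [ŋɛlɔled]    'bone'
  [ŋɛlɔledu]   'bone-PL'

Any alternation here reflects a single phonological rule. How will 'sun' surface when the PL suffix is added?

[voʒɔvadu]

The root 'cloud' surfaces as [lɛranadu] and [lɛranat], with a stem-final [d] ~ [t] alternation.
The stem 'bone' ([ŋɛlɔledu], [ŋɛlɔled]) shows [d] unchanged in both environments, so [d] cannot be basic with [t] derived in isolation.
So /t/ is underlying, and a rule of intervocalic voicing — voiceless stops become voiced between vowels — gives [d].
The one attested form of 'sun', [voʒɔvat], shows underlying /voʒɔvat/. Applying the same rule between vowels gives [voʒɔvadu].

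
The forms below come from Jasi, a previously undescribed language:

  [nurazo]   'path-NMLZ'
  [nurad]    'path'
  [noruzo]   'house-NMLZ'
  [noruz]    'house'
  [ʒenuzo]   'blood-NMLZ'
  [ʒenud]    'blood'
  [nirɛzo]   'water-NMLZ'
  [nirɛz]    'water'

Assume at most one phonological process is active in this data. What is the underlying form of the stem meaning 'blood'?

/ʒenud/

In [ʒenuzo] and [ʒenud] the final segment of 'blood' alternates: [z] ~ [d].
The stem 'water' ([nirɛzo], [nirɛz]) shows [z] unchanged in both environments, so [z] cannot be basic with [d] derived in isolation.
The underlying segment must be /d/; voiced stops become fricatives between vowels, yielding [z] there.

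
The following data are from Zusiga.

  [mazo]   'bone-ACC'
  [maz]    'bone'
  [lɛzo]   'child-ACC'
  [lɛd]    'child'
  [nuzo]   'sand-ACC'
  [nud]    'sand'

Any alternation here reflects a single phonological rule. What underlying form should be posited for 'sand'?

'sand' shows [z] ~ [d] at the end of the stem ([nuzo] vs [nud]).
If /z/ were underlying and a rule turned it into [d] in isolation, 'bone' would also alternate; but it has [z] in both [mazo] and [maz].
The underlying segment must be /d/; voiced stops become fricatives between vowels, yielding [z] there.

/nud/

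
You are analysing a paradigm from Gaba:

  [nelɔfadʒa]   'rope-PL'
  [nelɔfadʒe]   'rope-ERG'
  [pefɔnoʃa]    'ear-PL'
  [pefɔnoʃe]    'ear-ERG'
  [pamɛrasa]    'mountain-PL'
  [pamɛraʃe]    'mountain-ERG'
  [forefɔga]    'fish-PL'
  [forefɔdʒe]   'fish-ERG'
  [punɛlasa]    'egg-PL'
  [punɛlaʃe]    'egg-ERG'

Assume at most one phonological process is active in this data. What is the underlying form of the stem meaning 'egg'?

/punɛlas/

'egg' shows [s] ~ [ʃ] at the end of the stem ([punɛlasa] vs [punɛlaʃe]).
Compare 'ear', with invariant [ʃ] in [pefɔnoʃa] and [pefɔnoʃe]: an analysis with underlying /ʃ/ and a rule producing [s] before the PL suffix would wrongly predict alternation here too.
The underlying segment must be /s/; /g/ and /s/ become palato-alveolar [dʒ] and [ʃ] before a front vowel, yielding [ʃ] there.
The underlying form of 'egg' is therefore /punɛlas/.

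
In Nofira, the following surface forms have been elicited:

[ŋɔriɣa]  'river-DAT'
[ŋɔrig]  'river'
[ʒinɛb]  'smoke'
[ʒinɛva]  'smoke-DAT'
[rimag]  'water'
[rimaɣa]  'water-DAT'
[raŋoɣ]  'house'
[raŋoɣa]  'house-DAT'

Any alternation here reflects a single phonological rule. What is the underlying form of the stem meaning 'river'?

/ŋɔrig/

'river' shows [ɣ] ~ [g] at the end of the stem ([ŋɔriɣa] vs [ŋɔrig]).
The stem 'house' ([raŋoɣa], [raŋoɣ]) shows [ɣ] unchanged in both environments, so [ɣ] cannot be basic with [g] derived in isolation.
Therefore /g/ is basic and [ɣ] is derived by intervocalic spirantization (voiced stops become fricatives between vowels).
The underlying form of 'river' is therefore /ŋɔrig/.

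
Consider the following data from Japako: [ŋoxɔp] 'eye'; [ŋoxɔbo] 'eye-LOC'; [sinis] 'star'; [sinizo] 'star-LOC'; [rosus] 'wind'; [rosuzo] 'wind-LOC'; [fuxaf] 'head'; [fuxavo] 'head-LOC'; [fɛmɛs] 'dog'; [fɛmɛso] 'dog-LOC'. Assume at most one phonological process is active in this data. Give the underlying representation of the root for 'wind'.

'wind' shows [s] ~ [z] at the end of the stem ([rosus] vs [rosuzo]).
If /s/ were underlying and a rule turned it into [z] before the LOC suffix, 'dog' would also alternate; but it has [s] in both [fɛmɛs] and [fɛmɛso].
So /z/ is underlying, and a rule of word-final obstruent devoicing — voiced obstruents become voiceless word-finally — gives [s].

/rosuz/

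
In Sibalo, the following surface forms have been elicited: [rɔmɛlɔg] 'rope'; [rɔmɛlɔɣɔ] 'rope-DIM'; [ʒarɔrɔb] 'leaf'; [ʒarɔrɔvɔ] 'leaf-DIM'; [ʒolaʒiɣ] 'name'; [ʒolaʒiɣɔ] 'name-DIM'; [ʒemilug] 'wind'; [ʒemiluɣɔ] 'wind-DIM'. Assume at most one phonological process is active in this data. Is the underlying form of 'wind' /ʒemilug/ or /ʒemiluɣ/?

/ʒemilug/

The root 'wind' surfaces as [ʒemilug] and [ʒemiluɣɔ], with a stem-final [g] ~ [ɣ] alternation.
But 'name' keeps [ɣ] in both environments ([ʒolaʒiɣ], [ʒolaʒiɣɔ]), so there is no rule changing /ɣ/ to [g] in isolation.
The alternation reflects intervocalic spirantization: voiced stops become fricatives between vowels. /g/ is underlying.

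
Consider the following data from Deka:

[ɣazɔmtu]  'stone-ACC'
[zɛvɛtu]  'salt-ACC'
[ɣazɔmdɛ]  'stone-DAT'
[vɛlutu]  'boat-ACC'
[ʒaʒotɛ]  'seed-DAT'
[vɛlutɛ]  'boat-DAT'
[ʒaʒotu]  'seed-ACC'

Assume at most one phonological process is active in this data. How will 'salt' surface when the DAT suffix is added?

The DAT suffix surfaces as [-dɛ] and [-tɛ], depending on the final segment of the stem.
By contrast the ACC suffix keeps its initial [t] throughout — that segment must be underlying.
So the underlying form is /-dɛ/, and voiced stops become voiceless after a vowel.
After 'salt', which ends in a vowel, the suffix surfaces as [-tɛ], giving [zɛvɛtɛ].

[zɛvɛtɛ]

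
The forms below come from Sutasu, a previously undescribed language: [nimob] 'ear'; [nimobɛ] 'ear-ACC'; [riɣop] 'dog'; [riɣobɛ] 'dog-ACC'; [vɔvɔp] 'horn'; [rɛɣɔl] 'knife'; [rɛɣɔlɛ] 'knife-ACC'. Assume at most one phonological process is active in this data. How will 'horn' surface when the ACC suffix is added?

'dog' shows [p] ~ [b] at the end of the stem ([riɣop] vs [riɣobɛ]).
If /b/ were underlying and a rule turned it into [p] in isolation, 'ear' would also alternate; but it has [b] in both [nimob] and [nimobɛ].
The alternation reflects intervocalic voicing: voiceless stops become voiced between vowels. /p/ is underlying.
The one attested form of 'horn', [vɔvɔp], shows underlying /vɔvɔp/. Applying the same rule between vowels gives [vɔvɔbɛ].

[vɔvɔbɛ]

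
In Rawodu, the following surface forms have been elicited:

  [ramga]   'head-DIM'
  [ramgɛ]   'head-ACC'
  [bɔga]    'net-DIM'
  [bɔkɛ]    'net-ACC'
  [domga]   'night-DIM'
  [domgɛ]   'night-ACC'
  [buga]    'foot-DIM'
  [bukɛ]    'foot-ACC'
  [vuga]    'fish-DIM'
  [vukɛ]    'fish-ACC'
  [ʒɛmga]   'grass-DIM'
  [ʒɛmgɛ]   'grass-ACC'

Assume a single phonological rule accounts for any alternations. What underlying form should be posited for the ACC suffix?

The ACC morpheme has two allomorphs, [-gɛ] and [-kɛ].
By contrast the DIM suffix keeps its initial [g] throughout — that segment must be underlying.
So the underlying form is /-kɛ/, and voiceless stops become voiced after a nasal.

/-kɛ/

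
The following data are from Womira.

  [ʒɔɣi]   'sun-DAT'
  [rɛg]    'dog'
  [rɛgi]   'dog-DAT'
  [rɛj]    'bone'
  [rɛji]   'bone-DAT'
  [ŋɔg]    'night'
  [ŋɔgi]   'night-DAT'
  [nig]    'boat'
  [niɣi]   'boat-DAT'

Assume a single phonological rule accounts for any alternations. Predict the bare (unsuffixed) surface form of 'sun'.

[ʒɔg]

The root 'boat' surfaces as [nig] and [niɣi], with a stem-final [g] ~ [ɣ] alternation.
Compare 'night', with invariant [g] in [ŋɔg] and [ŋɔgi]: an analysis with underlying /g/ and a rule producing [ɣ] before the DAT suffix would wrongly predict alternation here too.
The underlying segment must be /ɣ/; voiced fricatives become stops word-finally, yielding [g] there.
From [ʒɔɣi] the stem 'sun' is /ʒɔɣ/; word-finally this yields [ʒɔg].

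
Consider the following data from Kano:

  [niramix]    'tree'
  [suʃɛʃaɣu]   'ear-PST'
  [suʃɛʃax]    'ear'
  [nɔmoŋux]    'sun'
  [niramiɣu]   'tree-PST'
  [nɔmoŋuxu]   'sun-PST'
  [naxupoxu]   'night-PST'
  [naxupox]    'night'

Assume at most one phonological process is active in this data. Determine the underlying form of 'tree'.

/niramiɣ/

'tree' shows [x] ~ [ɣ] at the end of the stem ([niramix] vs [niramiɣu]).
Compare 'night', with invariant [x] in [naxupox] and [naxupoxu]: an analysis with underlying /x/ and a rule producing [ɣ] before the PST suffix would wrongly predict alternation here too.
The alternation reflects word-final obstruent devoicing: voiced obstruents become voiceless word-finally. /ɣ/ is underlying.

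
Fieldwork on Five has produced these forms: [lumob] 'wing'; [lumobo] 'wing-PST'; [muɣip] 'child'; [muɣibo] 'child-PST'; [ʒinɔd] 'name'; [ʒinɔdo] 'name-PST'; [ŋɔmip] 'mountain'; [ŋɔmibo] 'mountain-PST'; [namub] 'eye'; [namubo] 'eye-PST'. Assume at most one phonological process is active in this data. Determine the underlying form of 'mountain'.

/ŋɔmip/

The root 'mountain' surfaces as [ŋɔmip] and [ŋɔmibo], with a stem-final [p] ~ [b] alternation.
The stem 'eye' ([namub], [namubo]) shows [b] unchanged in both environments, so [b] cannot be basic with [p] derived in isolation.
Therefore /p/ is basic and [b] is derived by intervocalic voicing (voiceless stops become voiced between vowels).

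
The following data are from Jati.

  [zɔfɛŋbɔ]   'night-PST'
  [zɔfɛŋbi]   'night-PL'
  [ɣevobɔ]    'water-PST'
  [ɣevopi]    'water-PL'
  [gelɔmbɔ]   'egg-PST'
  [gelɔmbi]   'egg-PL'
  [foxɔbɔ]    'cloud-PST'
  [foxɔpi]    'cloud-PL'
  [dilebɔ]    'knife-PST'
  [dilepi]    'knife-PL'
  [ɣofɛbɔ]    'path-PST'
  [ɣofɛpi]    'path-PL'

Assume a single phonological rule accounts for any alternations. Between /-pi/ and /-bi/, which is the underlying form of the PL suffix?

/-pi/

The PL morpheme has two allomorphs, [-bi] and [-pi].
The PST suffix, which begins with [b], is invariant after every stem; so [b] is not altered by any rule here.
So the underlying form is /-pi/, and voiceless stops become voiced after a nasal.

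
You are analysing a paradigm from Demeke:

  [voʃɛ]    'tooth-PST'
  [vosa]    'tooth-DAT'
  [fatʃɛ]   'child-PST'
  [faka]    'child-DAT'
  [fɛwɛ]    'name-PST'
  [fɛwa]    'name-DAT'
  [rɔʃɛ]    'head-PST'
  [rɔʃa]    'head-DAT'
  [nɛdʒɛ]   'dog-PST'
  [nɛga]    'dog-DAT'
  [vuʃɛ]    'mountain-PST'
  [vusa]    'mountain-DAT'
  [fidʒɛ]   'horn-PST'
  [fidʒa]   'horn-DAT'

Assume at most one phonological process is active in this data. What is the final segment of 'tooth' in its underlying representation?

The root 'tooth' surfaces as [voʃɛ] and [vosa], with a stem-final [ʃ] ~ [s] alternation.
Compare 'head', with invariant [ʃ] in [rɔʃɛ] and [rɔʃa]: an analysis with underlying /ʃ/ and a rule producing [s] before the DAT suffix would wrongly predict alternation here too.
So /s/ is underlying, and a rule of palatalization before a front vowel — /k/, /g/ and /s/ become palato-alveolar [tʃ], [dʒ] and [ʃ] before a front vowel — gives [ʃ].

/s/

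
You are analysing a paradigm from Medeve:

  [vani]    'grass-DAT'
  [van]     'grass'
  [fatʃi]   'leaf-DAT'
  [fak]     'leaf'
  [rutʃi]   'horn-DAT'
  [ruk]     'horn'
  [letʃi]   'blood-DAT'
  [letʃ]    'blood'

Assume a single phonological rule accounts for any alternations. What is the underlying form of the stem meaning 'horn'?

/ruk/

In [rutʃi] and [ruk] the final segment of 'horn' alternates: [tʃ] ~ [k].
If /tʃ/ were underlying and a rule turned it into [k] in isolation, 'blood' would also alternate; but it has [tʃ] in both [letʃi] and [letʃ].
The alternation reflects palatalization before a front vowel: /k/ becomes palato-alveolar [tʃ] before a front vowel. /k/ is underlying.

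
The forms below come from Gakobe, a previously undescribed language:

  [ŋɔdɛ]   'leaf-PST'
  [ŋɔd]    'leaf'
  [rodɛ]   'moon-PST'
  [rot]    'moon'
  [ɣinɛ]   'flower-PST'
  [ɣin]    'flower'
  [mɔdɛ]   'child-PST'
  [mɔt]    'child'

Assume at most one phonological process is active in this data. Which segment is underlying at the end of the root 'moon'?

'moon' shows [d] ~ [t] at the end of the stem ([rodɛ] vs [rot]).
The stem 'leaf' ([ŋɔdɛ], [ŋɔd]) shows [d] unchanged in both environments, so [d] cannot be basic with [t] derived in isolation.
So /t/ is underlying, and a rule of intervocalic voicing — voiceless stops become voiced between vowels — gives [d].

/t/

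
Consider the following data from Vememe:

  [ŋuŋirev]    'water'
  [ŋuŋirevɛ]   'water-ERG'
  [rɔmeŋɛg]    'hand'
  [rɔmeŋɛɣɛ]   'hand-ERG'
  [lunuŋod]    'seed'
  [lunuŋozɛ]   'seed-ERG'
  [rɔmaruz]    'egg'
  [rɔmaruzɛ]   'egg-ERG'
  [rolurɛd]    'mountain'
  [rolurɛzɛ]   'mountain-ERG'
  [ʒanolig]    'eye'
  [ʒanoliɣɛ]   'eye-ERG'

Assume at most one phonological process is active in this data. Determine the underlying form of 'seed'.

/lunuŋod/

The stem for 'seed' ends in [d] in [lunuŋod] but [z] in [lunuŋozɛ].
The stem 'egg' ([rɔmaruz], [rɔmaruzɛ]) shows [z] unchanged in both environments, so [z] cannot be basic with [d] derived in isolation.
Therefore /d/ is basic and [z] is derived by intervocalic spirantization (voiced stops become fricatives between vowels).
Hence 'seed' is /lunuŋod/ underlyingly.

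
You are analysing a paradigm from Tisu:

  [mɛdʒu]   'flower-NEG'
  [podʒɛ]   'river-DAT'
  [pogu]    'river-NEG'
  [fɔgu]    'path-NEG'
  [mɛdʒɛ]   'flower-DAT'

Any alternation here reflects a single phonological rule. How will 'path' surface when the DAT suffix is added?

[fɔdʒɛ]

In [podʒɛ] and [pogu] the final segment of 'river' alternates: [dʒ] ~ [g].
Compare 'flower', with invariant [dʒ] in [mɛdʒɛ] and [mɛdʒu]: an analysis with underlying /dʒ/ and a rule producing [g] before the NEG suffix would wrongly predict alternation here too.
So /g/ is underlying, and a rule of palatalization before a front vowel — /g/ becomes palato-alveolar [dʒ] before a front vowel — gives [dʒ].
From [fɔgu] the stem 'path' is /fɔg/; before a front vowel this yields [fɔdʒɛ].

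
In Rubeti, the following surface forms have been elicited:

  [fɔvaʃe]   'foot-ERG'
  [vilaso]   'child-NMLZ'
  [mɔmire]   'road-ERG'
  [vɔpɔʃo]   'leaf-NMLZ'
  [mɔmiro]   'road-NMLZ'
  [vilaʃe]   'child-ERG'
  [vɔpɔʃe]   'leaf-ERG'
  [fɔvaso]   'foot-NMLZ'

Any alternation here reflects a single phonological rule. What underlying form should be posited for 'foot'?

The root 'foot' surfaces as [fɔvaso] and [fɔvaʃe], with a stem-final [s] ~ [ʃ] alternation.
But 'leaf' keeps [ʃ] in both environments ([vɔpɔʃo], [vɔpɔʃe]), so there is no rule changing /ʃ/ to [s] before the NMLZ suffix.
So /s/ is underlying, and a rule of palatalization before a front vowel — /s/ becomes palato-alveolar [ʃ] before a front vowel — gives [ʃ].
Hence 'foot' is /fɔvas/ underlyingly.

/fɔvas/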